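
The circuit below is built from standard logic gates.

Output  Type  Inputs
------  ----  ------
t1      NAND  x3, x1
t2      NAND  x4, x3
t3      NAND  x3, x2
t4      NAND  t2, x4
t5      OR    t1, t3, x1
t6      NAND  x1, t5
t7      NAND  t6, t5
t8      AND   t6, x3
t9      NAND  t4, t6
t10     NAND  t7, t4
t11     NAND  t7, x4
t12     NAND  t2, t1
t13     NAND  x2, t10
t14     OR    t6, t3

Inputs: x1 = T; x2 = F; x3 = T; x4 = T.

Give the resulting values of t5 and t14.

t5 = T; t14 = T

t1 = x3 NAND x1 = T NAND T = F
t3 = x3 NAND x2 = T NAND F = T
t5 = t1 OR t3 OR x1 = F OR T OR T = T
t6 = x1 NAND t5 = T NAND T = F
t14 = t6 OR t3 = F OR T = T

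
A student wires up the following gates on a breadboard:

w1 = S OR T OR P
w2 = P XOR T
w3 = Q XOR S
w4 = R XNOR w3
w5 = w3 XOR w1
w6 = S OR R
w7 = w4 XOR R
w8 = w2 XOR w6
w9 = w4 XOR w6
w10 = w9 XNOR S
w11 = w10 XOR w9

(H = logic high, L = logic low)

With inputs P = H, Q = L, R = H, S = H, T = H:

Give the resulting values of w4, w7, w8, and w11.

w2 = P XOR T = H XOR H = L
w3 = Q XOR S = L XOR H = H
w4 = R XNOR w3 = H XNOR H = H
w6 = S OR R = H OR H = H
w7 = w4 XOR R = H XOR H = L
w8 = w2 XOR w6 = L XOR H = H
w9 = w4 XOR w6 = H XOR H = L
w10 = w9 XNOR S = L XNOR H = L
w11 = w10 XOR w9 = L XOR L = L

w4 = H  w7 = L  w8 = H  w11 = L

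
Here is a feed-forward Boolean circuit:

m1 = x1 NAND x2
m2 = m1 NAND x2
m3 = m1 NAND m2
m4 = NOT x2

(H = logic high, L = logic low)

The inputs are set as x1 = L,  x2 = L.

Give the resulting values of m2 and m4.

m1 = x1 NAND x2 = L NAND L = H
m2 = m1 NAND x2 = H NAND L = H
m4 = NOT x2 = NOT L = H

m2 = H  m4 = H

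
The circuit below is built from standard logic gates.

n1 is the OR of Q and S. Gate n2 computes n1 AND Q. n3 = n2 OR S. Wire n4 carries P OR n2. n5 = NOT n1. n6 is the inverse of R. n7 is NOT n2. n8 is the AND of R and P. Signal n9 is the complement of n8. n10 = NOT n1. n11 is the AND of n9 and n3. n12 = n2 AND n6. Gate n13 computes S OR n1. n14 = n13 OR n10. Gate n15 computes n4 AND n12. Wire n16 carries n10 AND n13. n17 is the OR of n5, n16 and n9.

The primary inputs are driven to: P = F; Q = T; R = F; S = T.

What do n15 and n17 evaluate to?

n15 = T, n17 = T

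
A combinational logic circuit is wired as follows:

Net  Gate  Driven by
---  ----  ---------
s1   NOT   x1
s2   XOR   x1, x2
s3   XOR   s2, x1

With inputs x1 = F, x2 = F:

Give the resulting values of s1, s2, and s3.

s1 = T, s2 = F, s3 = F

s1 = NOT x1 = NOT F = T
s2 = x1 XOR x2 = F XOR F = F
s3 = s2 XOR x1 = F XOR F = F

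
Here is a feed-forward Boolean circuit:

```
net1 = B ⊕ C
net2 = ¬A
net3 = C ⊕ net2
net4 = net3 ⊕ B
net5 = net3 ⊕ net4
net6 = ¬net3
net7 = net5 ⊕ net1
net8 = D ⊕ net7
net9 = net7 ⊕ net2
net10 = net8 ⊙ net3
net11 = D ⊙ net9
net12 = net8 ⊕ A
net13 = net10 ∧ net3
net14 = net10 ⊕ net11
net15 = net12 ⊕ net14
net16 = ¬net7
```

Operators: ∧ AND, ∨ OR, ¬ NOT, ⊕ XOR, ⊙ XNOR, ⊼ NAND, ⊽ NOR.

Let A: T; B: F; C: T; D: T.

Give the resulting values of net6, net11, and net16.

net6 = F, net11 = T, net16 = F

net1 = B XOR C = F XOR T = T
net2 = NOT A = NOT T = F
net3 = C XOR net2 = T XOR F = T
net4 = net3 XOR B = T XOR F = T
net5 = net3 XOR net4 = T XOR T = F
net6 = NOT net3 = NOT T = F
net7 = net5 XOR net1 = F XOR T = T
net9 = net7 XOR net2 = T XOR F = T
net11 = D XNOR net9 = T XNOR T = T
net16 = NOT net7 = NOT T = F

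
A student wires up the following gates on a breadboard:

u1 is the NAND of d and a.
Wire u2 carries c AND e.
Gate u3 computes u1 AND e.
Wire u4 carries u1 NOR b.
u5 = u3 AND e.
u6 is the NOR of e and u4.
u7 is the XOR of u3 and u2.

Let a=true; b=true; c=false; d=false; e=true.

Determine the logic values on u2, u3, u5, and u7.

u2 = false, u3 = true, u5 = true, u7 = true

u1 = d NAND a = false NAND true = true
u2 = c AND e = false AND true = false
u3 = u1 AND e = true AND true = true
u5 = u3 AND e = true AND true = true
u7 = u3 XOR u2 = true XOR false = true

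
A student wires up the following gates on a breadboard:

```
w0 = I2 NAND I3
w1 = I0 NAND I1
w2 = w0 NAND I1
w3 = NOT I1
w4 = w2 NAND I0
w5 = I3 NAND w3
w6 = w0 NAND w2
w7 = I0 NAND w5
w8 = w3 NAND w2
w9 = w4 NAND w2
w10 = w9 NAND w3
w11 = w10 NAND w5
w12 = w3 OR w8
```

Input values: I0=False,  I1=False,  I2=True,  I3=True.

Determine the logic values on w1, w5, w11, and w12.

w0 = I2 NAND I3 = True NAND True = False
w1 = I0 NAND I1 = False NAND False = True
w2 = w0 NAND I1 = False NAND False = True
w3 = NOT I1 = NOT False = True
w4 = w2 NAND I0 = True NAND False = True
w5 = I3 NAND w3 = True NAND True = False
w8 = w3 NAND w2 = True NAND True = False
w9 = w4 NAND w2 = True NAND True = False
w10 = w9 NAND w3 = False NAND True = True
w11 = w10 NAND w5 = True NAND False = True
w12 = w3 OR w8 = True OR False = True

w1 = True  w5 = False  w11 = True  w12 = True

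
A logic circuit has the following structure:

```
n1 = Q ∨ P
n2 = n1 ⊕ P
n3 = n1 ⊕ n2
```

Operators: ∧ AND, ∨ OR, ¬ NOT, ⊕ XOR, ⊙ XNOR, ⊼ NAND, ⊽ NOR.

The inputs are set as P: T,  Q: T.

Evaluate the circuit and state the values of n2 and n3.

n2 = F, n3 = T

n1 = Q OR P = T OR T = T
n2 = n1 XOR P = T XOR T = F
n3 = n1 XOR n2 = T XOR F = T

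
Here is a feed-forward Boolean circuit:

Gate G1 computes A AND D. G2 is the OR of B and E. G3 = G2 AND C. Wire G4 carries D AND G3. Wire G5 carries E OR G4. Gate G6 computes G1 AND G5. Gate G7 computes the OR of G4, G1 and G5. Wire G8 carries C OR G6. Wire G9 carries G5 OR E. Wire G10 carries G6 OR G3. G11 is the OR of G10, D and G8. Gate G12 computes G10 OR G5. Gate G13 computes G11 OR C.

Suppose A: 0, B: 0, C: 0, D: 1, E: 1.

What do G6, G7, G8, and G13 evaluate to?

G6 = 0, G7 = 1, G8 = 0, G13 = 1

G1 = A AND D = 0 AND 1 = 0
G2 = B OR E = 0 OR 1 = 1
G3 = G2 AND C = 1 AND 0 = 0
G4 = D AND G3 = 1 AND 0 = 0
G5 = E OR G4 = 1 OR 0 = 1
G6 = G1 AND G5 = 0 AND 1 = 0
G7 = G4 OR G1 OR G5 = 0 OR 0 OR 1 = 1
G8 = C OR G6 = 0 OR 0 = 0
G10 = G6 OR G3 = 0 OR 0 = 0
G11 = G10 OR D OR G8 = 0 OR 1 OR 0 = 1
G13 = G11 OR C = 1 OR 0 = 1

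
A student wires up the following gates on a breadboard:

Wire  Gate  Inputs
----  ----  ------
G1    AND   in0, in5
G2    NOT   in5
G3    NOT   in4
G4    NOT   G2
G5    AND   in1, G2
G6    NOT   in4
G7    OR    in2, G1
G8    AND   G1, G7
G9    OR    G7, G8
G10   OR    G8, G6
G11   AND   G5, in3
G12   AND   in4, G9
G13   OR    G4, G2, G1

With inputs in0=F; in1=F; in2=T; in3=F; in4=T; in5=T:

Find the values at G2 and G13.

G1 = in0 AND in5 = F AND T = F
G2 = NOT in5 = NOT T = F
G4 = NOT G2 = NOT F = T
G13 = G4 OR G2 OR G1 = T OR F OR F = T

G2 = F, G13 = T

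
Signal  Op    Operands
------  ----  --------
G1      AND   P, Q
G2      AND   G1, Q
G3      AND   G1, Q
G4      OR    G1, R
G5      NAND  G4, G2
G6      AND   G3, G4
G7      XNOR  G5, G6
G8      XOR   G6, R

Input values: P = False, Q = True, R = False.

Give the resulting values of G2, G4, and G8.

G1 = P AND Q = False AND True = False
G2 = G1 AND Q = False AND True = False
G3 = G1 AND Q = False AND True = False
G4 = G1 OR R = False OR False = False
G6 = G3 AND G4 = False AND False = False
G8 = G6 XOR R = False XOR False = False

G2 = False; G4 = False; G8 = False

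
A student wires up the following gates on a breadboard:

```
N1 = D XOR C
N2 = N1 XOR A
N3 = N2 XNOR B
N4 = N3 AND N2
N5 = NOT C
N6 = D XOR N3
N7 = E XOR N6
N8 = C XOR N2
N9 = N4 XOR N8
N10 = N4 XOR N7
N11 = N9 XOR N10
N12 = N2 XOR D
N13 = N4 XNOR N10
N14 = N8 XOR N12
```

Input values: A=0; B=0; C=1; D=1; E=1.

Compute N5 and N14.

N1 = D XOR C = 1 XOR 1 = 0
N2 = N1 XOR A = 0 XOR 0 = 0
N5 = NOT C = NOT 1 = 0
N8 = C XOR N2 = 1 XOR 0 = 1
N12 = N2 XOR D = 0 XOR 1 = 1
N14 = N8 XOR N12 = 1 XOR 1 = 0

N5 = 0, N14 = 0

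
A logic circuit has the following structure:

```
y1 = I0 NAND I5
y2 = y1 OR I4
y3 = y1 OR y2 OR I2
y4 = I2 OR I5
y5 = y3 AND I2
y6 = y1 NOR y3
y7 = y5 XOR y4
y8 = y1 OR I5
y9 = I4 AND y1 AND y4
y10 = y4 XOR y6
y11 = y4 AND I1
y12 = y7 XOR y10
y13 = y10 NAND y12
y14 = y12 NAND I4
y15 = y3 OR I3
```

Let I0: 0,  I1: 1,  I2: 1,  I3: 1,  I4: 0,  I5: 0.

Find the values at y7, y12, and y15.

y7 = 0; y12 = 1; y15 = 1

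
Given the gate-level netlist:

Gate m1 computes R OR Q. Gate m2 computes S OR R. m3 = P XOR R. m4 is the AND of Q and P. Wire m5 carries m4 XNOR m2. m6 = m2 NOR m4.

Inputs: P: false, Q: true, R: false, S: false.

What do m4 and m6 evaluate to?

m4 = false, m6 = true

m2 = S OR R = false OR false = false
m4 = Q AND P = true AND false = false
m6 = m2 NOR m4 = false NOR false = true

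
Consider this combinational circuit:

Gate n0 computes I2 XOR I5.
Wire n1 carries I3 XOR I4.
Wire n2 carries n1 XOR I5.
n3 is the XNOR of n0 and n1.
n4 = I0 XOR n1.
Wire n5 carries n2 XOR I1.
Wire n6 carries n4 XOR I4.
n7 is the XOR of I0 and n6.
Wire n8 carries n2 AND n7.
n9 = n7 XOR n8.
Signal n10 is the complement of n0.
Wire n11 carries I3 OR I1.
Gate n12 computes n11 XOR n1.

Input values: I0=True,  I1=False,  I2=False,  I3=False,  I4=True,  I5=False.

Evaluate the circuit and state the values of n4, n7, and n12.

n1 = I3 XOR I4 = False XOR True = True
n4 = I0 XOR n1 = True XOR True = False
n6 = n4 XOR I4 = False XOR True = True
n7 = I0 XOR n6 = True XOR True = False
n11 = I3 OR I1 = False OR False = False
n12 = n11 XOR n1 = False XOR True = True

n4 = False, n7 = False, n12 = True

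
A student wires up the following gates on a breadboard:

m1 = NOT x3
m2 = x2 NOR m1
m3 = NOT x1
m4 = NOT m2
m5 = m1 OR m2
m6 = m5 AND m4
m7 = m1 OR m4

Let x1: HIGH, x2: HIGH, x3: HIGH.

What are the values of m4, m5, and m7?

m1 = NOT x3 = NOT HIGH = LOW
m2 = x2 NOR m1 = HIGH NOR LOW = LOW
m4 = NOT m2 = NOT LOW = HIGH
m5 = m1 OR m2 = LOW OR LOW = LOW
m7 = m1 OR m4 = LOW OR HIGH = HIGH

m4 = HIGH; m5 = LOW; m7 = HIGH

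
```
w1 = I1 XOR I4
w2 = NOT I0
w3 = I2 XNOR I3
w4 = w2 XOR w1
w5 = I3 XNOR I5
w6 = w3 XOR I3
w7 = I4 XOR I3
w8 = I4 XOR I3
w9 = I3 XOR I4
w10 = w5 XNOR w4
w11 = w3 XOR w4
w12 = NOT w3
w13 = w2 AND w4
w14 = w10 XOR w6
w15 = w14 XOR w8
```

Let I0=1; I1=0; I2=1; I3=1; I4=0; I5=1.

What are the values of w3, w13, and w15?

w1 = I1 XOR I4 = 0 XOR 0 = 0
w2 = NOT I0 = NOT 1 = 0
w3 = I2 XNOR I3 = 1 XNOR 1 = 1
w4 = w2 XOR w1 = 0 XOR 0 = 0
w5 = I3 XNOR I5 = 1 XNOR 1 = 1
w6 = w3 XOR I3 = 1 XOR 1 = 0
w8 = I4 XOR I3 = 0 XOR 1 = 1
w10 = w5 XNOR w4 = 1 XNOR 0 = 0
w13 = w2 AND w4 = 0 AND 0 = 0
w14 = w10 XOR w6 = 0 XOR 0 = 0
w15 = w14 XOR w8 = 0 XOR 1 = 1

w3 = 1, w13 = 0, w15 = 1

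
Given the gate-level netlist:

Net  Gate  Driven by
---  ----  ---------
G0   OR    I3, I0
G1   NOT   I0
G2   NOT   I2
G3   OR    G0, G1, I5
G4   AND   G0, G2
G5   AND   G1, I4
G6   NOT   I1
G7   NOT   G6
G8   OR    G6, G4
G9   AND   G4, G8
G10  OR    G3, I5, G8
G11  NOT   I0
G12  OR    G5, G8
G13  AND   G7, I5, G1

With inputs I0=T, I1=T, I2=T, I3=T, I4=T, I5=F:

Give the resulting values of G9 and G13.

G0 = I3 OR I0 = T OR T = T
G1 = NOT I0 = NOT T = F
G2 = NOT I2 = NOT T = F
G4 = G0 AND G2 = T AND F = F
G6 = NOT I1 = NOT T = F
G7 = NOT G6 = NOT F = T
G8 = G6 OR G4 = F OR F = F
G9 = G4 AND G8 = F AND F = F
G13 = G7 AND I5 AND G1 = T AND F AND F = F

G9 = F, G13 = F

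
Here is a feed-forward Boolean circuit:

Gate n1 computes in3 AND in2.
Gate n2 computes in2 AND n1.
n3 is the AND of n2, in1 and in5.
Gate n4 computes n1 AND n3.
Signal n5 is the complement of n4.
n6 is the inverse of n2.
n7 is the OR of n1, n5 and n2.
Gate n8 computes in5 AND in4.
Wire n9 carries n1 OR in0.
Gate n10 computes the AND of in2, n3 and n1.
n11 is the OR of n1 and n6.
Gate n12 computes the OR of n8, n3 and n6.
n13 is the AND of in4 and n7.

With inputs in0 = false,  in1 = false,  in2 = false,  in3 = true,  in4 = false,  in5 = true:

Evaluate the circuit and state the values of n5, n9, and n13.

n5 = true  n9 = false  n13 = false

n1 = in3 AND in2 = true AND false = false
n2 = in2 AND n1 = false AND false = false
n3 = n2 AND in1 AND in5 = false AND false AND true = false
n4 = n1 AND n3 = false AND false = false
n5 = NOT n4 = NOT false = true
n7 = n1 OR n5 OR n2 = false OR true OR false = true
n9 = n1 OR in0 = false OR false = false
n13 = in4 AND n7 = false AND true = false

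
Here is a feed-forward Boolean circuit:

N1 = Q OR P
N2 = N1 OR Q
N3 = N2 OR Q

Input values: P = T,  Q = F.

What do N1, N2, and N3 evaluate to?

N1 = T  N2 = T  N3 = T

N1 = Q OR P = F OR T = T
N2 = N1 OR Q = T OR F = T
N3 = N2 OR Q = T OR F = T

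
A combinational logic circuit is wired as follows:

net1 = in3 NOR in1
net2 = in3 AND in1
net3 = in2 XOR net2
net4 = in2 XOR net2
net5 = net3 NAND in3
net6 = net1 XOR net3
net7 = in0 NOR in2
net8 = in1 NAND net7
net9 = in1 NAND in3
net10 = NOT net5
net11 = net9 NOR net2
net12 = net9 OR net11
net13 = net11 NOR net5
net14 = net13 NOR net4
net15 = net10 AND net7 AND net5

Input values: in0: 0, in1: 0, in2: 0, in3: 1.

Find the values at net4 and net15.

net2 = in3 AND in1 = 1 AND 0 = 0
net3 = in2 XOR net2 = 0 XOR 0 = 0
net4 = in2 XOR net2 = 0 XOR 0 = 0
net5 = net3 NAND in3 = 0 NAND 1 = 1
net7 = in0 NOR in2 = 0 NOR 0 = 1
net10 = NOT net5 = NOT 1 = 0
net15 = net10 AND net7 AND net5 = 0 AND 1 AND 1 = 0

net4 = 0, net15 = 0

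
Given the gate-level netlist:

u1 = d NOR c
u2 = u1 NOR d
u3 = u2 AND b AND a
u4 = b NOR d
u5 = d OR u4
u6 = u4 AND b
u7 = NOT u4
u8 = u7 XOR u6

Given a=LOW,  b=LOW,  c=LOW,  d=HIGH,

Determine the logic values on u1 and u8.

u1 = d NOR c = HIGH NOR LOW = LOW
u4 = b NOR d = LOW NOR HIGH = LOW
u6 = u4 AND b = LOW AND LOW = LOW
u7 = NOT u4 = NOT LOW = HIGH
u8 = u7 XOR u6 = HIGH XOR LOW = HIGH

u1 = LOW, u8 = HIGH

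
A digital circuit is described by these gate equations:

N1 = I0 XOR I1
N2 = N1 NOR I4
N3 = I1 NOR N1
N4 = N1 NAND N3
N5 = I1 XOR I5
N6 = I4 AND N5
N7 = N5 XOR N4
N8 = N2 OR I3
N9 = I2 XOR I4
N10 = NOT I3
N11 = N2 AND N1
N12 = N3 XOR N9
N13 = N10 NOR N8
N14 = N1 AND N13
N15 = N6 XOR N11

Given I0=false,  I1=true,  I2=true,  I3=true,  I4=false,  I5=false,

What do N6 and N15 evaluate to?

N6 = false  N15 = false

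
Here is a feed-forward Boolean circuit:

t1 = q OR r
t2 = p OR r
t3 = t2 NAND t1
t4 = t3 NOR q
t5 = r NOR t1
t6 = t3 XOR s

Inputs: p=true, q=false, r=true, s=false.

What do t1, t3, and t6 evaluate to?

t1 = true; t3 = false; t6 = false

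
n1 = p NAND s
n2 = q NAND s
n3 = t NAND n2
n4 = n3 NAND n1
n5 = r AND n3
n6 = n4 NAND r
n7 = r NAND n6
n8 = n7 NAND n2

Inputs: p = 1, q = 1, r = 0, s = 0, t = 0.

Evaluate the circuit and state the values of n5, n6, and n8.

n1 = p NAND s = 1 NAND 0 = 1
n2 = q NAND s = 1 NAND 0 = 1
n3 = t NAND n2 = 0 NAND 1 = 1
n4 = n3 NAND n1 = 1 NAND 1 = 0
n5 = r AND n3 = 0 AND 1 = 0
n6 = n4 NAND r = 0 NAND 0 = 1
n7 = r NAND n6 = 0 NAND 1 = 1
n8 = n7 NAND n2 = 1 NAND 1 = 0

n5 = 0  n6 = 1  n8 = 0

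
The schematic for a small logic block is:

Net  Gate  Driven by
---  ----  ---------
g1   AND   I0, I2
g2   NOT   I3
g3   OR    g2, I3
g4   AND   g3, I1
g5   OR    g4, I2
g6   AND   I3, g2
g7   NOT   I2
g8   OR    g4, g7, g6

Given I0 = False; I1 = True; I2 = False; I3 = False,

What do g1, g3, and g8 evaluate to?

g1 = I0 AND I2 = False AND False = False
g2 = NOT I3 = NOT False = True
g3 = g2 OR I3 = True OR False = True
g4 = g3 AND I1 = True AND True = True
g6 = I3 AND g2 = False AND True = False
g7 = NOT I2 = NOT False = True
g8 = g4 OR g7 OR g6 = True OR True OR False = True

g1 = False; g3 = True; g8 = True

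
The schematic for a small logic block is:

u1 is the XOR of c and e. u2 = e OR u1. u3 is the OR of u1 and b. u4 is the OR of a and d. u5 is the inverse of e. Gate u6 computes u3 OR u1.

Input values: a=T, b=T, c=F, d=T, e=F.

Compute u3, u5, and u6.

u1 = c XOR e = F XOR F = F
u3 = u1 OR b = F OR T = T
u5 = NOT e = NOT F = T
u6 = u3 OR u1 = T OR F = T

u3 = T; u5 = T; u6 = T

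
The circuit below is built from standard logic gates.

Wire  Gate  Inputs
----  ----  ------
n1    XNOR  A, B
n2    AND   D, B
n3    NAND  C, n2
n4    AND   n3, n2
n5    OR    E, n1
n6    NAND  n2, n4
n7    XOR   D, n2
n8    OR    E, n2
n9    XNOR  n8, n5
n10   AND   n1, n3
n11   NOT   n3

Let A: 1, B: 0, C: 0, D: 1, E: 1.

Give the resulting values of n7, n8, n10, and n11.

n7 = 1, n8 = 1, n10 = 0, n11 = 0

n1 = A XNOR B = 1 XNOR 0 = 0
n2 = D AND B = 1 AND 0 = 0
n3 = C NAND n2 = 0 NAND 0 = 1
n7 = D XOR n2 = 1 XOR 0 = 1
n8 = E OR n2 = 1 OR 0 = 1
n10 = n1 AND n3 = 0 AND 1 = 0
n11 = NOT n3 = NOT 1 = 0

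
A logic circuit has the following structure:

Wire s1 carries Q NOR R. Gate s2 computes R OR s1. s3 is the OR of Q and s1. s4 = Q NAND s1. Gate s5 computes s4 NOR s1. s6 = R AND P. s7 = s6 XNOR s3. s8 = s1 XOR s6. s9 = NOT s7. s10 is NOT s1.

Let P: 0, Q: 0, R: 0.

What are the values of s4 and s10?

s4 = 1, s10 = 0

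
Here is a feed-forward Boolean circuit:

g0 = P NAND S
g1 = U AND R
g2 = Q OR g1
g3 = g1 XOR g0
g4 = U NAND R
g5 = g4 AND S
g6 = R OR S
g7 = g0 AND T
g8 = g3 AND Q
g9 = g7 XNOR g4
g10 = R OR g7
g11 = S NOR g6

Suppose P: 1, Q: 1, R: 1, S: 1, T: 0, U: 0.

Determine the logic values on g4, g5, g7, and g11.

g4 = 1, g5 = 1, g7 = 0, g11 = 0

g0 = P NAND S = 1 NAND 1 = 0
g4 = U NAND R = 0 NAND 1 = 1
g5 = g4 AND S = 1 AND 1 = 1
g6 = R OR S = 1 OR 1 = 1
g7 = g0 AND T = 0 AND 0 = 0
g11 = S NOR g6 = 1 NOR 1 = 0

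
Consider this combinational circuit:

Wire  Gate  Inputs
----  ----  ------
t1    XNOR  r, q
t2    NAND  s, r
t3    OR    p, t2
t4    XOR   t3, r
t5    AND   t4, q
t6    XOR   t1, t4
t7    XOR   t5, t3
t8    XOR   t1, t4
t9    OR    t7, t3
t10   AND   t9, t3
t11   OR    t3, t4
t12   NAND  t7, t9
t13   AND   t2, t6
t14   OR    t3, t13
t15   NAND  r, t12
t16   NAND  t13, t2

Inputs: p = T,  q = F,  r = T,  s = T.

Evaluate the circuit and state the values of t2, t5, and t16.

t1 = r XNOR q = T XNOR F = F
t2 = s NAND r = T NAND T = F
t3 = p OR t2 = T OR F = T
t4 = t3 XOR r = T XOR T = F
t5 = t4 AND q = F AND F = F
t6 = t1 XOR t4 = F XOR F = F
t13 = t2 AND t6 = F AND F = F
t16 = t13 NAND t2 = F NAND F = T

t2 = F, t5 = F, t16 = T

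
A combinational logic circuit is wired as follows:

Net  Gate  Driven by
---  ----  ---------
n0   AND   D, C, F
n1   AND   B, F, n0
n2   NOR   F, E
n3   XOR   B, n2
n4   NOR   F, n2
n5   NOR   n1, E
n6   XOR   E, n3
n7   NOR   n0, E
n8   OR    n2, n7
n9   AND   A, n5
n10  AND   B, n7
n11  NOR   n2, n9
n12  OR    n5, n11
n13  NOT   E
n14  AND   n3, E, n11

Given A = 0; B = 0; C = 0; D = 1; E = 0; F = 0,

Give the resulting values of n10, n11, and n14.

n10 = 0, n11 = 0, n14 = 0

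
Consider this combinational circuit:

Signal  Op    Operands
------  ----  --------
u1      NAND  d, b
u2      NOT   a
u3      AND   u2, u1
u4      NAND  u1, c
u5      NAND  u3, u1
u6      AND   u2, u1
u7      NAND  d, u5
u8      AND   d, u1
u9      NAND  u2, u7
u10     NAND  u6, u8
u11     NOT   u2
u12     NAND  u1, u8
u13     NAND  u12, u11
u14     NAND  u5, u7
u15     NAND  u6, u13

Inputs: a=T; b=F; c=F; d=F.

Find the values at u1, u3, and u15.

u1 = T; u3 = F; u15 = T

u1 = d NAND b = F NAND F = T
u2 = NOT a = NOT T = F
u3 = u2 AND u1 = F AND T = F
u6 = u2 AND u1 = F AND T = F
u8 = d AND u1 = F AND T = F
u11 = NOT u2 = NOT F = T
u12 = u1 NAND u8 = T NAND F = T
u13 = u12 NAND u11 = T NAND T = F
u15 = u6 NAND u13 = F NAND F = T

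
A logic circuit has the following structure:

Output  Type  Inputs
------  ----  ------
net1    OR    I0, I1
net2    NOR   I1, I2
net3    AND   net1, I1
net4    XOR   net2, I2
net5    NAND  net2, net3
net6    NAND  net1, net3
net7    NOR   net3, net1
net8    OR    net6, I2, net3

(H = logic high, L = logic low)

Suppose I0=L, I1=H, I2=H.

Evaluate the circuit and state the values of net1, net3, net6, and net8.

net1 = H; net3 = H; net6 = L; net8 = H

net1 = I0 OR I1 = L OR H = H
net3 = net1 AND I1 = H AND H = H
net6 = net1 NAND net3 = H NAND H = L
net8 = net6 OR I2 OR net3 = L OR H OR H = H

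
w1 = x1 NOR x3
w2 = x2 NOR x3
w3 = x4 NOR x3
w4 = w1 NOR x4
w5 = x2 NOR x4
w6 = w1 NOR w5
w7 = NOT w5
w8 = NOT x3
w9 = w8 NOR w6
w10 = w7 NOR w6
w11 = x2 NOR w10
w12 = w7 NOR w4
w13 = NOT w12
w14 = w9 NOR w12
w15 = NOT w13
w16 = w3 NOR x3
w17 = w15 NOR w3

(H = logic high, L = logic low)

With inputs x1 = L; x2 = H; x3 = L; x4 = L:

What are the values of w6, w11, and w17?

w6 = L, w11 = L, w17 = L

w1 = x1 NOR x3 = L NOR L = H
w3 = x4 NOR x3 = L NOR L = H
w4 = w1 NOR x4 = H NOR L = L
w5 = x2 NOR x4 = H NOR L = L
w6 = w1 NOR w5 = H NOR L = L
w7 = NOT w5 = NOT L = H
w10 = w7 NOR w6 = H NOR L = L
w11 = x2 NOR w10 = H NOR L = L
w12 = w7 NOR w4 = H NOR L = L
w13 = NOT w12 = NOT L = H
w15 = NOT w13 = NOT H = L
w17 = w15 NOR w3 = L NOR H = L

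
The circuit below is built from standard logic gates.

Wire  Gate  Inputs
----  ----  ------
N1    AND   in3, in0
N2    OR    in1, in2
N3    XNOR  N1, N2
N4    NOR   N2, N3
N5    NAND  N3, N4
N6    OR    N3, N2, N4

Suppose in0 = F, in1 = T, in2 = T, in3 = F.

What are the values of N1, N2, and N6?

N1 = in3 AND in0 = F AND F = F
N2 = in1 OR in2 = T OR T = T
N3 = N1 XNOR N2 = F XNOR T = F
N4 = N2 NOR N3 = T NOR F = F
N6 = N3 OR N2 OR N4 = F OR T OR F = T

N1 = F, N2 = T, N6 = T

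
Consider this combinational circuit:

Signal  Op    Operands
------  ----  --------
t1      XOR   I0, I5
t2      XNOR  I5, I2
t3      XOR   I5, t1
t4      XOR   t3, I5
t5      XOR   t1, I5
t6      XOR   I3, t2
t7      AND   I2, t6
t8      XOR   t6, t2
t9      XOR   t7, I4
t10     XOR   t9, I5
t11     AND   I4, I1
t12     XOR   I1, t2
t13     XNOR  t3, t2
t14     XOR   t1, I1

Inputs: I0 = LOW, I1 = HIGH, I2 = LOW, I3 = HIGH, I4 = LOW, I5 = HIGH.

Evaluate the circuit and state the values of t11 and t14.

t11 = LOW  t14 = LOW

t1 = I0 XOR I5 = LOW XOR HIGH = HIGH
t11 = I4 AND I1 = LOW AND HIGH = LOW
t14 = t1 XOR I1 = HIGH XOR HIGH = LOW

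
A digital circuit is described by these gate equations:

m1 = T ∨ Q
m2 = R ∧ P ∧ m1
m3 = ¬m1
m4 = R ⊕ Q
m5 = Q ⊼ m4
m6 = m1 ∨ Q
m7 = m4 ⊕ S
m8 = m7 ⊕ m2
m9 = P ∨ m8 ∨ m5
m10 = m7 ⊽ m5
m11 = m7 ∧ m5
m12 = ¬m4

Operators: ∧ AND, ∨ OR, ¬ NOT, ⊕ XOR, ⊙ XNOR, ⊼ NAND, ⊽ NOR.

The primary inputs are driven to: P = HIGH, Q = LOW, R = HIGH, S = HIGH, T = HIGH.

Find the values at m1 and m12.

m1 = HIGH, m12 = LOW

m1 = T OR Q = HIGH OR LOW = HIGH
m4 = R XOR Q = HIGH XOR LOW = HIGH
m12 = NOT m4 = NOT HIGH = LOW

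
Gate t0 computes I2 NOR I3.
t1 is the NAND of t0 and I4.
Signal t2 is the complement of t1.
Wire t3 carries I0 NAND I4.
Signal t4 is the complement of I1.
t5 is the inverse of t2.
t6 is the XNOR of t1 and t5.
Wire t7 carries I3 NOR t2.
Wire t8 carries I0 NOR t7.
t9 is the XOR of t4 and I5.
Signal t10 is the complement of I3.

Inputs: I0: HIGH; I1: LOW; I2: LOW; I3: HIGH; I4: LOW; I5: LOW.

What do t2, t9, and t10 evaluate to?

t2 = LOW; t9 = HIGH; t10 = LOW

t0 = I2 NOR I3 = LOW NOR HIGH = LOW
t1 = t0 NAND I4 = LOW NAND LOW = HIGH
t2 = NOT t1 = NOT HIGH = LOW
t4 = NOT I1 = NOT LOW = HIGH
t9 = t4 XOR I5 = HIGH XOR LOW = HIGH
t10 = NOT I3 = NOT HIGH = LOW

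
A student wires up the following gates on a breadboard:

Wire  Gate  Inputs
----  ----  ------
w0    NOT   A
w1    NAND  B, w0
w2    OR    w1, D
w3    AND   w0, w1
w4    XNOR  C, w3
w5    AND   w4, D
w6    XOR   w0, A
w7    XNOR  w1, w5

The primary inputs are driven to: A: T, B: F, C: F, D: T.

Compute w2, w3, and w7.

w0 = NOT A = NOT T = F
w1 = B NAND w0 = F NAND F = T
w2 = w1 OR D = T OR T = T
w3 = w0 AND w1 = F AND T = F
w4 = C XNOR w3 = F XNOR F = T
w5 = w4 AND D = T AND T = T
w7 = w1 XNOR w5 = T XNOR T = T

w2 = T, w3 = F, w7 = T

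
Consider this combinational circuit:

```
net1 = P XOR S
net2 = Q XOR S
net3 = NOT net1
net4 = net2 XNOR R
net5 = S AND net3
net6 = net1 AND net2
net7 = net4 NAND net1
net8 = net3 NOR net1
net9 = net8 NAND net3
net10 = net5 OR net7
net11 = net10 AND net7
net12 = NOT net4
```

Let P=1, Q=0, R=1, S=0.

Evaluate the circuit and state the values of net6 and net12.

net6 = 0; net12 = 1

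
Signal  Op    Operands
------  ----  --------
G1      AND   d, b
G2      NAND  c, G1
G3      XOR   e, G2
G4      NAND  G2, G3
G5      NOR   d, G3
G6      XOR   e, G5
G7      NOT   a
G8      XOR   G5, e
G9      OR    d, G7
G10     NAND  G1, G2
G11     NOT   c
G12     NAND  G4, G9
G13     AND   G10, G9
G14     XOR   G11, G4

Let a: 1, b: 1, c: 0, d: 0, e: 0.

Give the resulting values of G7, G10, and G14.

G1 = d AND b = 0 AND 1 = 0
G2 = c NAND G1 = 0 NAND 0 = 1
G3 = e XOR G2 = 0 XOR 1 = 1
G4 = G2 NAND G3 = 1 NAND 1 = 0
G7 = NOT a = NOT 1 = 0
G10 = G1 NAND G2 = 0 NAND 1 = 1
G11 = NOT c = NOT 0 = 1
G14 = G11 XOR G4 = 1 XOR 0 = 1

G7 = 0, G10 = 1, G14 = 1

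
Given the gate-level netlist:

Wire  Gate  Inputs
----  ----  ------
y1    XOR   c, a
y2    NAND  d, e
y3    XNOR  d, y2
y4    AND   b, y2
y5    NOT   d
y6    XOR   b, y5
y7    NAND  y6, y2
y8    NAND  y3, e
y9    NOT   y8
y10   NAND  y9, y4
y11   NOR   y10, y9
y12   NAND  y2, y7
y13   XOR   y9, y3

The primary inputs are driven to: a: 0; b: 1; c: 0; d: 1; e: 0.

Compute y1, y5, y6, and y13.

y1 = c XOR a = 0 XOR 0 = 0
y2 = d NAND e = 1 NAND 0 = 1
y3 = d XNOR y2 = 1 XNOR 1 = 1
y5 = NOT d = NOT 1 = 0
y6 = b XOR y5 = 1 XOR 0 = 1
y8 = y3 NAND e = 1 NAND 0 = 1
y9 = NOT y8 = NOT 1 = 0
y13 = y9 XOR y3 = 0 XOR 1 = 1

y1 = 0; y5 = 0; y6 = 1; y13 = 1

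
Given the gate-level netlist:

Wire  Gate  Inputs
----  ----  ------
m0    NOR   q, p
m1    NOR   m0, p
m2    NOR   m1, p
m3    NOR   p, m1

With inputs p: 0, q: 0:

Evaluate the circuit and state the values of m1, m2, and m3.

m1 = 0  m2 = 1  m3 = 1

m0 = q NOR p = 0 NOR 0 = 1
m1 = m0 NOR p = 1 NOR 0 = 0
m2 = m1 NOR p = 0 NOR 0 = 1
m3 = p NOR m1 = 0 NOR 0 = 1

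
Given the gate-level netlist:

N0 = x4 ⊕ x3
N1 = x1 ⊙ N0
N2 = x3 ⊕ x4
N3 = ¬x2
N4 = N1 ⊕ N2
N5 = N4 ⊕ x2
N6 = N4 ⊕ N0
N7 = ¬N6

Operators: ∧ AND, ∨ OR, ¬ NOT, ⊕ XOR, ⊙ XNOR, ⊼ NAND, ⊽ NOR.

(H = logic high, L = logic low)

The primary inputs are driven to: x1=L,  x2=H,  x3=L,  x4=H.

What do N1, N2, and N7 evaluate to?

N1 = L; N2 = H; N7 = H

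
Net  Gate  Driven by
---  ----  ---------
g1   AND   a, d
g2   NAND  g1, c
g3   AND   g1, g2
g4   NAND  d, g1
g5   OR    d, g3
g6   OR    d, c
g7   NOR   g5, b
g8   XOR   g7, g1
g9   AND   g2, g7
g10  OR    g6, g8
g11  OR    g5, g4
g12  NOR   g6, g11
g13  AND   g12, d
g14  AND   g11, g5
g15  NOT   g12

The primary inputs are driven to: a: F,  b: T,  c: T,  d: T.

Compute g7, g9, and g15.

g7 = F; g9 = F; g15 = T

g1 = a AND d = F AND T = F
g2 = g1 NAND c = F NAND T = T
g3 = g1 AND g2 = F AND T = F
g4 = d NAND g1 = T NAND F = T
g5 = d OR g3 = T OR F = T
g6 = d OR c = T OR T = T
g7 = g5 NOR b = T NOR T = F
g9 = g2 AND g7 = T AND F = F
g11 = g5 OR g4 = T OR T = T
g12 = g6 NOR g11 = T NOR T = F
g15 = NOT g12 = NOT F = T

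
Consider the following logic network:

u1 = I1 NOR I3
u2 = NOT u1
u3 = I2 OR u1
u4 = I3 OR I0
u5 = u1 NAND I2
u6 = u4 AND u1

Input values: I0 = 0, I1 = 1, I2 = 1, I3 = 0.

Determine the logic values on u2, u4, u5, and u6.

u1 = I1 NOR I3 = 1 NOR 0 = 0
u2 = NOT u1 = NOT 0 = 1
u4 = I3 OR I0 = 0 OR 0 = 0
u5 = u1 NAND I2 = 0 NAND 1 = 1
u6 = u4 AND u1 = 0 AND 0 = 0

u2 = 1; u4 = 0; u5 = 1; u6 = 0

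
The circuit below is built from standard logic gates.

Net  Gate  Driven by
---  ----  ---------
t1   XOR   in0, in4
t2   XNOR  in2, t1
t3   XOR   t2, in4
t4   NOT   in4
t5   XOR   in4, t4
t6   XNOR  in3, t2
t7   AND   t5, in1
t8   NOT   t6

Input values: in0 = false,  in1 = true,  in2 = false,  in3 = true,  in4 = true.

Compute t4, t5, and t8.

t4 = false; t5 = true; t8 = true

t1 = in0 XOR in4 = false XOR true = true
t2 = in2 XNOR t1 = false XNOR true = false
t4 = NOT in4 = NOT true = false
t5 = in4 XOR t4 = true XOR false = true
t6 = in3 XNOR t2 = true XNOR false = false
t8 = NOT t6 = NOT false = true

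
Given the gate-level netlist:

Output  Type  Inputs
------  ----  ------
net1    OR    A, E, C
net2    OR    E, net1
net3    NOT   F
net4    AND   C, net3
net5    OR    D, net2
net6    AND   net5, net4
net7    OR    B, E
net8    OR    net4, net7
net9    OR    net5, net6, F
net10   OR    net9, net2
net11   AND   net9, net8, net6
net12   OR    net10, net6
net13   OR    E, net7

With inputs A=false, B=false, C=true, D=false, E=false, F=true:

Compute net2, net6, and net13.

net2 = true, net6 = false, net13 = false

net1 = A OR E OR C = false OR false OR true = true
net2 = E OR net1 = false OR true = true
net3 = NOT F = NOT true = false
net4 = C AND net3 = true AND false = false
net5 = D OR net2 = false OR true = true
net6 = net5 AND net4 = true AND false = false
net7 = B OR E = false OR false = false
net13 = E OR net7 = false OR false = false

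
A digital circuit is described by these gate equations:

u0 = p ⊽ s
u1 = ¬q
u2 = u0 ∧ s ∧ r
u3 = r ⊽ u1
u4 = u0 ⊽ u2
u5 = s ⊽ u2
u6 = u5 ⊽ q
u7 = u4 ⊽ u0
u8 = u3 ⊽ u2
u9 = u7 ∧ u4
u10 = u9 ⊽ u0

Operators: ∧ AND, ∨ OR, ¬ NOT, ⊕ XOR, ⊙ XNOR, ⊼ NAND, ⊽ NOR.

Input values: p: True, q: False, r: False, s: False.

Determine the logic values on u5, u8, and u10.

u0 = p NOR s = True NOR False = False
u1 = NOT q = NOT False = True
u2 = u0 AND s AND r = False AND False AND False = False
u3 = r NOR u1 = False NOR True = False
u4 = u0 NOR u2 = False NOR False = True
u5 = s NOR u2 = False NOR False = True
u7 = u4 NOR u0 = True NOR False = False
u8 = u3 NOR u2 = False NOR False = True
u9 = u7 AND u4 = False AND True = False
u10 = u9 NOR u0 = False NOR False = True

u5 = True  u8 = True  u10 = True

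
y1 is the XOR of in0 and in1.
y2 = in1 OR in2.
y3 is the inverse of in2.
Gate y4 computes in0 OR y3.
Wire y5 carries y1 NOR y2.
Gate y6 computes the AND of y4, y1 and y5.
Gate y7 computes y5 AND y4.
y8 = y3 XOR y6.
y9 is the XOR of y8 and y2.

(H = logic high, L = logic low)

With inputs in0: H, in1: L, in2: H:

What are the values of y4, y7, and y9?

y1 = in0 XOR in1 = H XOR L = H
y2 = in1 OR in2 = L OR H = H
y3 = NOT in2 = NOT H = L
y4 = in0 OR y3 = H OR L = H
y5 = y1 NOR y2 = H NOR H = L
y6 = y4 AND y1 AND y5 = H AND H AND L = L
y7 = y5 AND y4 = L AND H = L
y8 = y3 XOR y6 = L XOR L = L
y9 = y8 XOR y2 = L XOR H = H

y4 = H, y7 = L, y9 = H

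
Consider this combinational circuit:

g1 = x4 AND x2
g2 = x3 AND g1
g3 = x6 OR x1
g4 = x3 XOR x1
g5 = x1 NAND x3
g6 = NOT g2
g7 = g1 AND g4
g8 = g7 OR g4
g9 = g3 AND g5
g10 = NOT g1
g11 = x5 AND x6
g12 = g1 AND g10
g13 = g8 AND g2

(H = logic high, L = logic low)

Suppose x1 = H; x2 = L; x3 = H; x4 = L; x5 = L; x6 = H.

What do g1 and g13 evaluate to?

g1 = L, g13 = L

g1 = x4 AND x2 = L AND L = L
g2 = x3 AND g1 = H AND L = L
g4 = x3 XOR x1 = H XOR H = L
g7 = g1 AND g4 = L AND L = L
g8 = g7 OR g4 = L OR L = L
g13 = g8 AND g2 = L AND L = L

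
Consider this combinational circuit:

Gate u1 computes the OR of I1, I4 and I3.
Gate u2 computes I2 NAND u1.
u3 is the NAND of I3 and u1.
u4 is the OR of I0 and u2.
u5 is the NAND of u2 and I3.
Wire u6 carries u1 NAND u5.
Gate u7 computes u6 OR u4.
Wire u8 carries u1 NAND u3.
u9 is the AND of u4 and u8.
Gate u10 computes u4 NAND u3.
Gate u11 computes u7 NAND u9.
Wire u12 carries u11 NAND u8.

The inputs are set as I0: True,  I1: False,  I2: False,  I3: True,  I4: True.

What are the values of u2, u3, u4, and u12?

u1 = I1 OR I4 OR I3 = False OR True OR True = True
u2 = I2 NAND u1 = False NAND True = True
u3 = I3 NAND u1 = True NAND True = False
u4 = I0 OR u2 = True OR True = True
u5 = u2 NAND I3 = True NAND True = False
u6 = u1 NAND u5 = True NAND False = True
u7 = u6 OR u4 = True OR True = True
u8 = u1 NAND u3 = True NAND False = True
u9 = u4 AND u8 = True AND True = True
u11 = u7 NAND u9 = True NAND True = False
u12 = u11 NAND u8 = False NAND True = True

u2 = True, u3 = False, u4 = True, u12 = True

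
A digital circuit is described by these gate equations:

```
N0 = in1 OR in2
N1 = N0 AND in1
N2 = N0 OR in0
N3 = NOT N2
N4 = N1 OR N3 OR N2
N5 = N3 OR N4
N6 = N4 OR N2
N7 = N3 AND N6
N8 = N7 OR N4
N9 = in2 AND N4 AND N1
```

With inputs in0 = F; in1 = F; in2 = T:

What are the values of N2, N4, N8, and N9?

N2 = T; N4 = T; N8 = T; N9 = F

N0 = in1 OR in2 = F OR T = T
N1 = N0 AND in1 = T AND F = F
N2 = N0 OR in0 = T OR F = T
N3 = NOT N2 = NOT T = F
N4 = N1 OR N3 OR N2 = F OR F OR T = T
N6 = N4 OR N2 = T OR T = T
N7 = N3 AND N6 = F AND T = F
N8 = N7 OR N4 = F OR T = T
N9 = in2 AND N4 AND N1 = T AND T AND F = F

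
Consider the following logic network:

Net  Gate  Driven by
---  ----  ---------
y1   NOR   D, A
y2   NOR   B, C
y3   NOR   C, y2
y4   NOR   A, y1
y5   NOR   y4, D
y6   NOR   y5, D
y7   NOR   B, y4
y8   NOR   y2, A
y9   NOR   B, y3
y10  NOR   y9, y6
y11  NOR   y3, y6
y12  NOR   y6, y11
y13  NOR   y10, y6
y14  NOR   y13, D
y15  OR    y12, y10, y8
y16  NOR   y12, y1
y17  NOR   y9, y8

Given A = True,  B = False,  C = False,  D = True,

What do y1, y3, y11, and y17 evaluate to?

y1 = D NOR A = True NOR True = False
y2 = B NOR C = False NOR False = True
y3 = C NOR y2 = False NOR True = False
y4 = A NOR y1 = True NOR False = False
y5 = y4 NOR D = False NOR True = False
y6 = y5 NOR D = False NOR True = False
y8 = y2 NOR A = True NOR True = False
y9 = B NOR y3 = False NOR False = True
y11 = y3 NOR y6 = False NOR False = True
y17 = y9 NOR y8 = True NOR False = False

y1 = False, y3 = False, y11 = True, y17 = False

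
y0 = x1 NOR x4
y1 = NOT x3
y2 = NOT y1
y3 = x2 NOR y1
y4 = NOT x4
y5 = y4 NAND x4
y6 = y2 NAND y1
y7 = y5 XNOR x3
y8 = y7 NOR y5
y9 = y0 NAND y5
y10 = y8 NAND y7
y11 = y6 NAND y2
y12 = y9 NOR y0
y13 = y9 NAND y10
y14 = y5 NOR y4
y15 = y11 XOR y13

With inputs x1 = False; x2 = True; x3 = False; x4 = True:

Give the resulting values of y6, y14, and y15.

y0 = x1 NOR x4 = False NOR True = False
y1 = NOT x3 = NOT False = True
y2 = NOT y1 = NOT True = False
y4 = NOT x4 = NOT True = False
y5 = y4 NAND x4 = False NAND True = True
y6 = y2 NAND y1 = False NAND True = True
y7 = y5 XNOR x3 = True XNOR False = False
y8 = y7 NOR y5 = False NOR True = False
y9 = y0 NAND y5 = False NAND True = True
y10 = y8 NAND y7 = False NAND False = True
y11 = y6 NAND y2 = True NAND False = True
y13 = y9 NAND y10 = True NAND True = False
y14 = y5 NOR y4 = True NOR False = False
y15 = y11 XOR y13 = True XOR False = True

y6 = True, y14 = False, y15 = True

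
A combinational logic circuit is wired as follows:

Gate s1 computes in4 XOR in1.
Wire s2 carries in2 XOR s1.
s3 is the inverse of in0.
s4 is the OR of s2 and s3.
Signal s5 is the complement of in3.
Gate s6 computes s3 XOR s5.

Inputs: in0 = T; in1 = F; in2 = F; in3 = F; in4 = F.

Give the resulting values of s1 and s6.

s1 = in4 XOR in1 = F XOR F = F
s3 = NOT in0 = NOT T = F
s5 = NOT in3 = NOT F = T
s6 = s3 XOR s5 = F XOR T = T

s1 = F  s6 = T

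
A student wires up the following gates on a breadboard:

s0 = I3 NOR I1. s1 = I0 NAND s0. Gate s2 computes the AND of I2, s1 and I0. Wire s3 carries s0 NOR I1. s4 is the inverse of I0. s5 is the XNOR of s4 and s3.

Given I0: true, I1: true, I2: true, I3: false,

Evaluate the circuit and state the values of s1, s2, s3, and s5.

s0 = I3 NOR I1 = false NOR true = false
s1 = I0 NAND s0 = true NAND false = true
s2 = I2 AND s1 AND I0 = true AND true AND true = true
s3 = s0 NOR I1 = false NOR true = false
s4 = NOT I0 = NOT true = false
s5 = s4 XNOR s3 = false XNOR false = true

s1 = true; s2 = true; s3 = false; s5 = true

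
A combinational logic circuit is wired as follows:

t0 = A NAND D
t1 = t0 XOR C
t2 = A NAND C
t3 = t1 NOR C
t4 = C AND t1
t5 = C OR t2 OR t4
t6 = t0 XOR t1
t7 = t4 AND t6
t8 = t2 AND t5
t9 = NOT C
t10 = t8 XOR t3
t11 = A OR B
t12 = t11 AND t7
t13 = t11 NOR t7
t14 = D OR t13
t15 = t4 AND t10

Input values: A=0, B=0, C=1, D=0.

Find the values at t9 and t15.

t0 = A NAND D = 0 NAND 0 = 1
t1 = t0 XOR C = 1 XOR 1 = 0
t2 = A NAND C = 0 NAND 1 = 1
t3 = t1 NOR C = 0 NOR 1 = 0
t4 = C AND t1 = 1 AND 0 = 0
t5 = C OR t2 OR t4 = 1 OR 1 OR 0 = 1
t8 = t2 AND t5 = 1 AND 1 = 1
t9 = NOT C = NOT 1 = 0
t10 = t8 XOR t3 = 1 XOR 0 = 1
t15 = t4 AND t10 = 0 AND 1 = 0

t9 = 0  t15 = 0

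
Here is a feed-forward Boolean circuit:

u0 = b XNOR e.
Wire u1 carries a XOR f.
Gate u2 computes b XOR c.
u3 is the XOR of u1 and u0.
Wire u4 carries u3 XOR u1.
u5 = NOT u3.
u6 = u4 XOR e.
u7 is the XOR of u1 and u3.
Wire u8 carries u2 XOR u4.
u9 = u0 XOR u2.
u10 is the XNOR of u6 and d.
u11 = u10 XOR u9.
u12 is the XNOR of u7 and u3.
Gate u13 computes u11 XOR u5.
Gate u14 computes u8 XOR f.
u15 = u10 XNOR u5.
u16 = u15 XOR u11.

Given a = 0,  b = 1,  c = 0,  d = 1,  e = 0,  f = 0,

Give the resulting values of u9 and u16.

u9 = 1; u16 = 1

u0 = b XNOR e = 1 XNOR 0 = 0
u1 = a XOR f = 0 XOR 0 = 0
u2 = b XOR c = 1 XOR 0 = 1
u3 = u1 XOR u0 = 0 XOR 0 = 0
u4 = u3 XOR u1 = 0 XOR 0 = 0
u5 = NOT u3 = NOT 0 = 1
u6 = u4 XOR e = 0 XOR 0 = 0
u9 = u0 XOR u2 = 0 XOR 1 = 1
u10 = u6 XNOR d = 0 XNOR 1 = 0
u11 = u10 XOR u9 = 0 XOR 1 = 1
u15 = u10 XNOR u5 = 0 XNOR 1 = 0
u16 = u15 XOR u11 = 0 XOR 1 = 1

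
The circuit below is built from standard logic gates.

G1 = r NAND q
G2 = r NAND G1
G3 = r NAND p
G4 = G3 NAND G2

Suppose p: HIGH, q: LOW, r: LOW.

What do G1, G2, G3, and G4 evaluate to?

G1 = HIGH, G2 = HIGH, G3 = HIGH, G4 = LOW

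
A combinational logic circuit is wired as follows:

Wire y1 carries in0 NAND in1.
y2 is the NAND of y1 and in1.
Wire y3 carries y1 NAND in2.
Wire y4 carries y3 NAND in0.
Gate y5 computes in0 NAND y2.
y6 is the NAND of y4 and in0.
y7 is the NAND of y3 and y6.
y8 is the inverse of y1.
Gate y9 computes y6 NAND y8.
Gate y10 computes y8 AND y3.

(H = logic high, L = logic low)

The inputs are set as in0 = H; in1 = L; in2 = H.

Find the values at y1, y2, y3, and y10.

y1 = H  y2 = H  y3 = L  y10 = L

y1 = in0 NAND in1 = H NAND L = H
y2 = y1 NAND in1 = H NAND L = H
y3 = y1 NAND in2 = H NAND H = L
y8 = NOT y1 = NOT H = L
y10 = y8 AND y3 = L AND L = L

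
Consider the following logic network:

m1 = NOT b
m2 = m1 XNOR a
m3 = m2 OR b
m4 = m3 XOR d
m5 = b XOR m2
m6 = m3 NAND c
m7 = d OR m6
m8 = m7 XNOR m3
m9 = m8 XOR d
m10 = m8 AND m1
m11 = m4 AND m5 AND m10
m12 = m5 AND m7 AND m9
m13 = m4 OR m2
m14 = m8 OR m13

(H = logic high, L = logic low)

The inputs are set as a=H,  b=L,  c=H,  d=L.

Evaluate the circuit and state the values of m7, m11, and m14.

m7 = L, m11 = L, m14 = H

m1 = NOT b = NOT L = H
m2 = m1 XNOR a = H XNOR H = H
m3 = m2 OR b = H OR L = H
m4 = m3 XOR d = H XOR L = H
m5 = b XOR m2 = L XOR H = H
m6 = m3 NAND c = H NAND H = L
m7 = d OR m6 = L OR L = L
m8 = m7 XNOR m3 = L XNOR H = L
m10 = m8 AND m1 = L AND H = L
m11 = m4 AND m5 AND m10 = H AND H AND L = L
m13 = m4 OR m2 = H OR H = H
m14 = m8 OR m13 = L OR H = H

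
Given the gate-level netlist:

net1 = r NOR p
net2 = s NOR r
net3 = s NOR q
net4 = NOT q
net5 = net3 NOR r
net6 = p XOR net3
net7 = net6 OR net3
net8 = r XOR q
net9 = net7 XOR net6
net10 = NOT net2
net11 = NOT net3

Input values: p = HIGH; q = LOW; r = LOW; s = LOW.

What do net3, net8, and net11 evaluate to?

net3 = HIGH, net8 = LOW, net11 = LOW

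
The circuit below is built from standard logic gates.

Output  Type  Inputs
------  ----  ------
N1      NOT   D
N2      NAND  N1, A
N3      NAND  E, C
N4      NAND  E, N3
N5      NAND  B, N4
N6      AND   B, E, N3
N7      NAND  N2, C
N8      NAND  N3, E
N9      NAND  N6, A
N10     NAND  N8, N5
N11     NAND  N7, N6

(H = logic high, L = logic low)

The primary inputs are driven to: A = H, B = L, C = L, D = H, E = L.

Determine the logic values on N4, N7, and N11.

N1 = NOT D = NOT H = L
N2 = N1 NAND A = L NAND H = H
N3 = E NAND C = L NAND L = H
N4 = E NAND N3 = L NAND H = H
N6 = B AND E AND N3 = L AND L AND H = L
N7 = N2 NAND C = H NAND L = H
N11 = N7 NAND N6 = H NAND L = H

N4 = H, N7 = H, N11 = H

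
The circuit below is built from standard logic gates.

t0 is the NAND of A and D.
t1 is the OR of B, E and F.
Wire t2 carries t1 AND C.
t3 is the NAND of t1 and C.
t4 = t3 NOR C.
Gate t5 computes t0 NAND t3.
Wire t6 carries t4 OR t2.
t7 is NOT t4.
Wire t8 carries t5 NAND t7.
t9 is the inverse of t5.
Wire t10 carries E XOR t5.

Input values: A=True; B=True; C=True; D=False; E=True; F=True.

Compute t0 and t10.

t0 = A NAND D = True NAND False = True
t1 = B OR E OR F = True OR True OR True = True
t3 = t1 NAND C = True NAND True = False
t5 = t0 NAND t3 = True NAND False = True
t10 = E XOR t5 = True XOR True = False

t0 = True, t10 = False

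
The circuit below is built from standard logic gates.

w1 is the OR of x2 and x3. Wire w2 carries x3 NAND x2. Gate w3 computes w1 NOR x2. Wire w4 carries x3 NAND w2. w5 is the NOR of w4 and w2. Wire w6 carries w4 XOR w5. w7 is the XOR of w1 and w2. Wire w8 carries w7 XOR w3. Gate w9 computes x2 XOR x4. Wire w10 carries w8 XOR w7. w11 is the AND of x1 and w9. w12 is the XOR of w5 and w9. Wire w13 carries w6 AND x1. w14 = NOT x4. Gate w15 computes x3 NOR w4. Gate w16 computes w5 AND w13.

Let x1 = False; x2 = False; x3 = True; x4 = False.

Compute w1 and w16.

w1 = True; w16 = False

w1 = x2 OR x3 = False OR True = True
w2 = x3 NAND x2 = True NAND False = True
w4 = x3 NAND w2 = True NAND True = False
w5 = w4 NOR w2 = False NOR True = False
w6 = w4 XOR w5 = False XOR False = False
w13 = w6 AND x1 = False AND False = False
w16 = w5 AND w13 = False AND False = False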